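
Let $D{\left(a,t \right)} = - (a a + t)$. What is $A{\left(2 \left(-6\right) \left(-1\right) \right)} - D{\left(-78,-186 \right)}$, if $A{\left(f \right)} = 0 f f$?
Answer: $5898$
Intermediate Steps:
$D{\left(a,t \right)} = - t - a^{2}$ ($D{\left(a,t \right)} = - (a^{2} + t) = - (t + a^{2}) = - t - a^{2}$)
$A{\left(f \right)} = 0$ ($A{\left(f \right)} = 0 f = 0$)
$A{\left(2 \left(-6\right) \left(-1\right) \right)} - D{\left(-78,-186 \right)} = 0 - \left(\left(-1\right) \left(-186\right) - \left(-78\right)^{2}\right) = 0 - \left(186 - 6084\right) = 0 - -5898 = 0 + 5898 = 5898$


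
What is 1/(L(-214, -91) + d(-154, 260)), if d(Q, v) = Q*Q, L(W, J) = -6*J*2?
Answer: 1/24808 ≈ 4.0310e-5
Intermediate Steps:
L(W, J) = -12*J
d(Q, v) = Q**2
1/(L(-214, -91) + d(-154, 260)) = 1/(-12*(-91) + (-154)**2) = 1/(1092 + 23716) = 1/24808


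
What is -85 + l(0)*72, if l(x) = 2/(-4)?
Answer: -121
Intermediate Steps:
l(x) = -1/2 (l(x) = 2*(-1/4) = -1/2)
-85 + l(0)*72 = -85 - 1/2*72 = -85 - 36 = -121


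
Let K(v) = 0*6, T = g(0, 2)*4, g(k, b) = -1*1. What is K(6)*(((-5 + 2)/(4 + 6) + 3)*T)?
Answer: 0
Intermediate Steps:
g(k, b) = -1
T = -4 (T = -1*4 = -4)
K(v) = 0
K(6)*(((-5 + 2)/(4 + 6) + 3)*T) = 0*(((-5 + 2)/(4 + 6) + 3)*(-4)) = 0*((-3/10 + 3)*(-4)) = 0*((27/10)*(-4)) = 0*(-54/5) = 0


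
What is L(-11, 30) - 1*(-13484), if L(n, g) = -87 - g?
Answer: 13367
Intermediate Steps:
L(-11, 30) - 1*(-13484) = (-87 - 1*30) - 1*(-13484) = (-87 - 30) + 13484 = -117 + 13484 = 13367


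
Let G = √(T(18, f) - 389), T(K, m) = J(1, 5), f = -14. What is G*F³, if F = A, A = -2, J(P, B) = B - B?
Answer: -8*I*√389 ≈ -157.78*I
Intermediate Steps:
J(P, B) = 0
T(K, m) = 0
F = -2
G = I*√389 (G = √(0 - 389) = √(-389) = I*√389 ≈ 19.723*I)
G*F³ = (I*√389)*(-2)³ = (I*√389)*(-8) = -8*I*√389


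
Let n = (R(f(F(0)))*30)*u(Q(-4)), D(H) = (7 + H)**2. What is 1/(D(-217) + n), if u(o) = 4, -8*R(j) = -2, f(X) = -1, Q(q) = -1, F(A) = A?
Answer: 1/44130 ≈ 2.2660e-5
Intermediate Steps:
R(j) = 1/4 (R(j) = -1/8*(-2) = 1/4)
n = 30 (n = ((1/4)*30)*4 = (15/2)*4 = 30)
1/(D(-217) + n) = 1/((7 - 217)**2 + 30) = 1/((-210)**2 + 30) = 1/(44100 + 30) = 1/44130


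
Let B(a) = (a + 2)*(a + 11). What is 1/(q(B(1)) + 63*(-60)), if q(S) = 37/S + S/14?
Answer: -252/951653 ≈ -0.00026480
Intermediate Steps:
B(a) = (2 + a)*(11 + a)
q(S) = 37/S + S/14 (q(S) = 37/S + S*(1/14) = 37/S + S/14)
1/(q(B(1)) + 63*(-60)) = 1/((37/(22 + 1² + 13*1) + (22 + 1² + 13*1)/14) + 63*(-60)) = 1/((37/(22 + 1 + 13) + (22 + 1 + 13)/14) - 3780) = 1/((37/36 + (1/14)*36) - 3780) = 1/((37*(1/36) + 18/7) - 3780) = 1/((37/36 + 18/7) - 3780) = 1/(907/252 - 3780) = 1/(-951653/252) = -252/951653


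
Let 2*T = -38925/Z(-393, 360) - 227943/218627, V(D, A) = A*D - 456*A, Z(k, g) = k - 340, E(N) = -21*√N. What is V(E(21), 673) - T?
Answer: -49184075521686/160253591 - 14133*√21 ≈ -3.7168e+5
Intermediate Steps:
Z(k, g) = -340 + k
V(D, A) = -456*A + A*D
T = 4171486878/160253591 (T = (-38925/(-340 - 393) - 227943/218627)/2 = (-38925/(-733) - 227943*1/218627)/2 = (-38925*(-1/733) - 227943/218627)/2 = (38925/733 - 227943/218627)/2 = (½)*(8342973756/160253591) = 4171486878/160253591 ≈ 26.031)
V(E(21), 673) - T = 673*(-456 - 21*√21) - 1*4171486878/160253591 = (-306888 - 14133*√21) - 4171486878/160253591 = -49184075521686/160253591 - 14133*√21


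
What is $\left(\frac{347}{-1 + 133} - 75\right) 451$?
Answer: $- \frac{391673}{12} \approx -32639.0$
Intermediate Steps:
$\left(\frac{347}{-1 + 133} - 75\right) 451 = \left(\frac{347}{132} - 75\right) 451 = \left(- \frac{9553}{132}\right) 451 = - \frac{391673}{12}$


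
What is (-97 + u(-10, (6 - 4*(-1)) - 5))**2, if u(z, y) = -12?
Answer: 11881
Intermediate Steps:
(-97 + u(-10, (6 - 4*(-1)) - 5))**2 = (-97 - 12)**2 = (-109)**2 = 11881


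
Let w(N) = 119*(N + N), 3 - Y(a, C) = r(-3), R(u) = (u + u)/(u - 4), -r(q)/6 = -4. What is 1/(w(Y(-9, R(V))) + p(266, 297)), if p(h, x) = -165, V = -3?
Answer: -1/5163 ≈ -0.00019369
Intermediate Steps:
r(q) = 24 (r(q) = -6*(-4) = 24)
R(u) = 2*u/(-4 + u) (R(u) = (2*u)/(-4 + u) = 2*u/(-4 + u))
Y(a, C) = -21 (Y(a, C) = 3 - 1*24 = 3 - 24 = -21)
w(N) = 238*N (w(N) = 119*(2*N) = 238*N)
1/(w(Y(-9, R(V))) + p(266, 297)) = 1/(238*(-21) - 165) = 1/(-4998 - 165) = 1/(-5163) = -1/5163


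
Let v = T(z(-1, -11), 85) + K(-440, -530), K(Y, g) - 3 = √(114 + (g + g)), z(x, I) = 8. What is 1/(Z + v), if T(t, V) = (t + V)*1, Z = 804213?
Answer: 73119/58810269857 - I*√946/646912968427 ≈ 1.2433e-6 - 4.7544e-11*I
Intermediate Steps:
K(Y, g) = 3 + √(114 + 2*g) (K(Y, g) = 3 + √(114 + (g + g)) = 3 + √(114 + 2*g))
T(t, V) = V + t (T(t, V) = (V + t)*1 = V + t)
v = 96 + I*√946 (v = (85 + 8) + (3 + √(114 + 2*(-530))) = 93 + (3 + √(114 - 1060)) = 93 + (3 + √(-946)) = 93 + (3 + I*√946) = 96 + I*√946 ≈ 96.0 + 30.757*I)
1/(Z + v) = 1/(804213 + (96 + I*√946)) = 1/(804309 + I*√946)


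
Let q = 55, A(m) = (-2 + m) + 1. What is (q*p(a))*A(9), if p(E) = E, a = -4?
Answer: -1760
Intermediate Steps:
A(m) = -1 + m
(q*p(a))*A(9) = (55*(-4))*(-1 + 9) = -220*8 = -1760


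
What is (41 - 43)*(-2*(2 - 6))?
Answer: -16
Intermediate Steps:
(41 - 43)*(-2*(2 - 6)) = -(-4)*(-4) = -2*8 = -16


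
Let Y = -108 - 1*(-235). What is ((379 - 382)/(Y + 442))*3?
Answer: -9/569 ≈ -0.015817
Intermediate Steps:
Y = 127 (Y = -108 + 235 = 127)
((379 - 382)/(Y + 442))*3 = ((379 - 382)/(127 + 442))*3 = -3/569*3 = -9/569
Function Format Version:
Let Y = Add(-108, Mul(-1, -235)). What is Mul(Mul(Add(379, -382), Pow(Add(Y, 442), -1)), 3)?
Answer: Rational(-9, 569) ≈ -0.015817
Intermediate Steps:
Y = 127 (Y = Add(-108, 235) = 127)
Mul(Mul(Add(379, -382), Pow(Add(Y, 442), -1)), 3) = Mul(Mul(Add(379, -382), Pow(Add(127, 442), -1)), 3) = Mul(Mul(-3, Pow(569, -1)), 3) = Mul(Mul(-3, Rational(1, 569)), 3) = Mul(Rational(-3, 569), 3) = Rational(-9, 569)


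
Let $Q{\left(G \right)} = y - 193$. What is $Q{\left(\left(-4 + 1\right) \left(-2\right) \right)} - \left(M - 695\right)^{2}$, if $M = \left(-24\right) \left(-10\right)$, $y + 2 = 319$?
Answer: $-206901$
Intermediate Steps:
$y = 317$ ($y = -2 + 319 = 317$)
$M = 240$
$Q{\left(G \right)} = 124$ ($Q{\left(G \right)} = 317 - 193 = 124$)
$Q{\left(\left(-4 + 1\right) \left(-2\right) \right)} - \left(M - 695\right)^{2} = 124 - \left(240 - 695\right)^{2} = 124 - \left(-455\right)^{2} = 124 - 207025 = -206901$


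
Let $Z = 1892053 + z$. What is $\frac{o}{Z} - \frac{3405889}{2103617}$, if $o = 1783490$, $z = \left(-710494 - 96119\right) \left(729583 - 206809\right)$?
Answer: $- \frac{1436179994585159931}{887041462408583353} \approx -1.6191$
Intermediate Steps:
$z = -421676304462$ ($z = \left(-806613\right) 522774 = -421676304462$)
$Z = -421674412409$ ($Z = 1892053 - 421676304462 = -421674412409$)
$\frac{o}{Z} - \frac{3405889}{2103617} = \frac{1783490}{-421674412409} - \frac{3405889}{2103617} = 1783490 \left(- \frac{1}{421674412409}\right) - \frac{3405889}{2103617} = - \frac{1783490}{421674412409} - \frac{3405889}{2103617} = - \frac{1436179994585159931}{887041462408583353}$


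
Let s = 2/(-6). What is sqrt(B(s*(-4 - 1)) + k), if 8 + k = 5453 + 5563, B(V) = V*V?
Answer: sqrt(99097)/3 ≈ 104.93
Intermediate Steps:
s = -1/3 (s = 2*(-1/6) = -1/3 ≈ -0.33333)
B(V) = V**2
k = 11008 (k = -8 + (5453 + 5563) = -8 + 11016 = 11008)
sqrt(B(s*(-4 - 1)) + k) = sqrt((-(-4 - 1)/3)**2 + 11008) = sqrt((-1/3*(-5))**2 + 11008) = sqrt((5/3)**2 + 11008) = sqrt(25/9 + 11008) = sqrt(99097/9) = sqrt(99097)/3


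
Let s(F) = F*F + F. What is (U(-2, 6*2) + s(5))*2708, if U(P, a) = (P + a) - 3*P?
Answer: 124568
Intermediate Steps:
U(P, a) = a - 2*P
s(F) = F + F² (s(F) = F² + F = F + F²)
(U(-2, 6*2) + s(5))*2708 = ((6*2 - 2*(-2)) + 5*(1 + 5))*2708 = ((12 + 4) + 5*6)*2708 = (16 + 30)*2708 = 46*2708 = 124568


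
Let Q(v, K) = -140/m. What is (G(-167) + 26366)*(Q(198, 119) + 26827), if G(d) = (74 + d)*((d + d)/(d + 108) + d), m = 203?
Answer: 1898899546143/1711 ≈ 1.1098e+9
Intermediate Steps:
Q(v, K) = -20/29 (Q(v, K) = -140/203 = -140*1/203 = -20/29)
G(d) = (74 + d)*(d + 2*d/(108 + d)) (G(d) = (74 + d)*((2*d)/(108 + d) + d) = (74 + d)*(2*d/(108 + d) + d) = (74 + d)*(d + 2*d/(108 + d)))
(G(-167) + 26366)*(Q(198, 119) + 26827) = (-167*(8140 + (-167)**2 + 184*(-167))/(108 - 167) + 26366)*(-20/29 + 26827) = (-167*(8140 + 27889 - 30728)/(-59) + 26366)*(777963/29) = (-167*(-1/59)*5301 + 26366)*(777963/29) = (885267/59 + 26366)*(777963/29) = (2440861/59)*(777963/29) = 1898899546143/1711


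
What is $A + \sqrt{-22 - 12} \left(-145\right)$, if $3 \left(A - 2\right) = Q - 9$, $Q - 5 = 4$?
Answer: $2 - 145 i \sqrt{34} \approx 2.0 - 845.49 i$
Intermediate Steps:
$Q = 9$ ($Q = 5 + 4 = 9$)
$A = 2$ ($A = 2 + \frac{9 - 9}{3} = 2 + \frac{1}{3} \cdot 0 = 2 + 0 = 2$)
$A + \sqrt{-22 - 12} \left(-145\right) = 2 + \sqrt{-22 - 12} \left(-145\right) = 2 + \sqrt{-34} \left(-145\right) = 2 + i \sqrt{34} \left(-145\right) = 2 - 145 i \sqrt{34}$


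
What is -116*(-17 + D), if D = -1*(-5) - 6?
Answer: 2088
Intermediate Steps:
D = -1 (D = 5 - 6 = -1)
-116*(-17 + D) = -116*(-17 - 1) = -116*(-18) = 2088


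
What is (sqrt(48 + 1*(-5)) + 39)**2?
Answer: (39 + sqrt(43))**2 ≈ 2075.5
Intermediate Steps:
(sqrt(48 + 1*(-5)) + 39)**2 = (sqrt(48 - 5) + 39)**2 = (sqrt(43) + 39)**2 = (39 + sqrt(43))**2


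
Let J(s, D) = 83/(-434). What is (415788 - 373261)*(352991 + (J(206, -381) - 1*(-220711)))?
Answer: 10588652500295/434 ≈ 2.4398e+10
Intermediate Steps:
J(s, D) = -83/434 (J(s, D) = 83*(-1/434) = -83/434)
(415788 - 373261)*(352991 + (J(206, -381) - 1*(-220711))) = (415788 - 373261)*(352991 + (-83/434 - 1*(-220711))) = 42527*(352991 + (-83/434 + 220711)) = 42527*(352991 + 95788491/434) = 42527*(248986585/434) = 10588652500295/434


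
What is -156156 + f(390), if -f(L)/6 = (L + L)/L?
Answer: -156168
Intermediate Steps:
f(L) = -12 (f(L) = -6*(L + L)/L = -6*2*L/L = -6*2 = -12)
-156156 + f(390) = -156156 - 12 = -156168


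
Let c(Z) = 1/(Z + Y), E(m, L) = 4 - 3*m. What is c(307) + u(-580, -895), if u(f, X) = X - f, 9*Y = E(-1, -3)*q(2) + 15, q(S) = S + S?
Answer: -883881/2806 ≈ -315.00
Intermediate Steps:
E(m, L) = 4 - 3*m
q(S) = 2*S
Y = 43/9 (Y = ((4 - 3*(-1))*(2*2) + 15)/9 = ((4 + 3)*4 + 15)/9 = (7*4 + 15)/9 = (28 + 15)/9 = (⅑)*43 = 43/9 ≈ 4.7778)
c(Z) = 1/(43/9 + Z) (c(Z) = 1/(Z + 43/9) = 1/(43/9 + Z))
c(307) + u(-580, -895) = 9/(43 + 9*307) + (-895 - 1*(-580)) = 9/(43 + 2763) + (-895 + 580) = 9/2806 - 315 = -883881/2806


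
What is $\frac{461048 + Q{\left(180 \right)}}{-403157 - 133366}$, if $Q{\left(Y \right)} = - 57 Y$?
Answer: $- \frac{34676}{41271} \approx -0.8402$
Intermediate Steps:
$\frac{461048 + Q{\left(180 \right)}}{-403157 - 133366} = \frac{461048 - 10260}{-403157 - 133366} = \frac{461048 - 10260}{-403157 + \left(-205411 + 72045\right)} = \frac{450788}{-403157 - 133366} = \frac{450788}{-536523} = 450788 \left(- \frac{1}{536523}\right) = - \frac{34676}{41271}$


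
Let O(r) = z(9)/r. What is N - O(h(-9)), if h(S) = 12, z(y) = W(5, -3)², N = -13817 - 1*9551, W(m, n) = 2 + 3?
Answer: -280441/12 ≈ -23370.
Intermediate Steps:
W(m, n) = 5
N = -23368 (N = -13817 - 9551 = -23368)
z(y) = 25 (z(y) = 5² = 25)
O(r) = 25/r
N - O(h(-9)) = -23368 - 25/12 = -280441/12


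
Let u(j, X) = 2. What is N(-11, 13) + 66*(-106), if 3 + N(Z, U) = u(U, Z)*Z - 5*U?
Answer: -7086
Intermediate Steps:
N(Z, U) = -3 - 5*U + 2*Z (N(Z, U) = -3 + (2*Z - 5*U) = -3 + (-5*U + 2*Z) = -3 - 5*U + 2*Z)
N(-11, 13) + 66*(-106) = (-3 - 5*13 + 2*(-11)) + 66*(-106) = (-3 - 65 - 22) - 6996 = -90 - 6996 = -7086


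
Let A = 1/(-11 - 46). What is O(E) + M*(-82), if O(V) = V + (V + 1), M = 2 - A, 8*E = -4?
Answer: -9430/57 ≈ -165.44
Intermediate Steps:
E = -½ (E = (⅛)*(-4) = -½ ≈ -0.50000)
A = -1/57 (A = 1/(-57) = -1/57 ≈ -0.017544)
M = 115/57 (M = 2 - 1*(-1/57) = 2 + 1/57 = 115/57 ≈ 2.0175)
O(V) = 1 + 2*V (O(V) = V + (1 + V) = 1 + 2*V)
O(E) + M*(-82) = (1 + 2*(-½)) + (115/57)*(-82) = (1 - 1) - 9430/57 = 0 - 9430/57 = -9430/57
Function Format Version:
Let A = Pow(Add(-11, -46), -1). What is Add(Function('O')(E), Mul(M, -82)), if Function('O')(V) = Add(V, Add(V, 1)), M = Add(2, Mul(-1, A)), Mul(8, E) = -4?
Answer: Rational(-9430, 57) ≈ -165.44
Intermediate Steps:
E = Rational(-1, 2) (E = Mul(Rational(1, 8), -4) = Rational(-1, 2) ≈ -0.50000)
A = Rational(-1, 57) (A = Pow(-57, -1) = Rational(-1, 57) ≈ -0.017544)
M = Rational(115, 57) (M = Add(2, Mul(-1, Rational(-1, 57))) = Add(2, Rational(1, 57)) = Rational(115, 57) ≈ 2.0175)
Function('O')(V) = Add(1, Mul(2, V)) (Function('O')(V) = Add(V, Add(1, V)) = Add(1, Mul(2, V)))
Add(Function('O')(E), Mul(M, -82)) = Add(Add(1, Mul(2, Rational(-1, 2))), Mul(Rational(115, 57), -82)) = Add(Add(1, -1), Rational(-9430, 57)) = Add(0, Rational(-9430, 57)) = Rational(-9430, 57)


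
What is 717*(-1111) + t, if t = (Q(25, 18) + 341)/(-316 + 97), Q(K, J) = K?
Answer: -58150973/73 ≈ -7.9659e+5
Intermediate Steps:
t = -122/73 (t = (25 + 341)/(-316 + 97) = 366/(-219) = 366*(-1/219) = -122/73 ≈ -1.6712)
717*(-1111) + t = 717*(-1111) - 122/73 = -796587 - 122/73 = -58150973/73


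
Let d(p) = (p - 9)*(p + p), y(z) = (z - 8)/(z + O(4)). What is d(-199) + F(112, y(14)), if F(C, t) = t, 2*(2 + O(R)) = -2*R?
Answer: 331139/4 ≈ 82785.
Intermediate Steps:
O(R) = -2 - R (O(R) = -2 + (-2*R)/2 = -2 - R)
y(z) = (-8 + z)/(-6 + z) (y(z) = (z - 8)/(z + (-2 - 1*4)) = (-8 + z)/(z + (-2 - 4)) = (-8 + z)/(z - 6) = (-8 + z)/(-6 + z))
d(p) = 2*p*(-9 + p) (d(p) = (-9 + p)*(2*p) = 2*p*(-9 + p))
d(-199) + F(112, y(14)) = 2*(-199)*(-9 - 199) + (-8 + 14)/(-6 + 14) = 2*(-199)*(-208) + 6/8 = 82784 + (1/8)*6 = 82784 + 3/4 = 331139/4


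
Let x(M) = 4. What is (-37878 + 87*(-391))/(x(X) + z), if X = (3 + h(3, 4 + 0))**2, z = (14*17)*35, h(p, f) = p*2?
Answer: -23965/2778 ≈ -8.6267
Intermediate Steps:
h(p, f) = 2*p
z = 8330 (z = 238*35 = 8330)
X = 81 (X = (3 + 2*3)**2 = (3 + 6)**2 = 9**2 = 81)
(-37878 + 87*(-391))/(x(X) + z) = (-37878 + 87*(-391))/(4 + 8330) = (-37878 - 34017)/8334 = -71895*1/8334 = -23965/2778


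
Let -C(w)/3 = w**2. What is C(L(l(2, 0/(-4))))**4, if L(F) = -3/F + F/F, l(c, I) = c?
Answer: 81/256 ≈ 0.31641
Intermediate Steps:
L(F) = 1 - 3/F (L(F) = -3/F + 1 = 1 - 3/F)
C(w) = -3*w**2
C(L(l(2, 0/(-4))))**4 = (-3*(-3 + 2)**2/4)**4 = (-3*((1/2)*(-1))**2)**4 = (-3*(-1/2)**2)**4 = (-3*1/4)**4 = (-3/4)**4 = 81/256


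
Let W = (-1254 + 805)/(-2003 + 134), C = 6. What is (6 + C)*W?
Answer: 1796/623 ≈ 2.8828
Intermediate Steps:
W = 449/1869 (W = -449/(-1869) = -449*(-1/1869) = 449/1869 ≈ 0.24024)
(6 + C)*W = (6 + 6)*(449/1869) = 12*(449/1869) = 1796/623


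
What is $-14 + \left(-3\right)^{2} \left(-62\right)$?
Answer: $-572$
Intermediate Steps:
$-14 + \left(-3\right)^{2} \left(-62\right) = -14 + 9 \left(-62\right) = -14 - 558 = -572$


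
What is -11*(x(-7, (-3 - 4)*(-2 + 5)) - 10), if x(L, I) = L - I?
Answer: -44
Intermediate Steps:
-11*(x(-7, (-3 - 4)*(-2 + 5)) - 10) = -11*((-7 - (-3 - 4)*(-2 + 5)) - 10) = -11*((-7 - (-7)*3) - 10) = -11*((-7 - 1*(-21)) - 10) = -11*((-7 + 21) - 10) = -11*(14 - 10) = -11*4 = -44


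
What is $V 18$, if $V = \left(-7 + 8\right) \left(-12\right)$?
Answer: $-216$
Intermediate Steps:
$V = -12$ ($V = 1 \left(-12\right) = -12$)
$V 18 = \left(-12\right) 18 = -216$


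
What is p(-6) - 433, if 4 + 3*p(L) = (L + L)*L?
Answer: -1231/3 ≈ -410.33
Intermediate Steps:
p(L) = -4/3 + 2*L²/3 (p(L) = -4/3 + ((L + L)*L)/3 = -4/3 + ((2*L)*L)/3 = -4/3 + (2*L²)/3 = -4/3 + 2*L²/3)
p(-6) - 433 = (-4/3 + (⅔)*(-6)²) - 433 = (-4/3 + (⅔)*36) - 433 = (-4/3 + 24) - 433 = 68/3 - 433 = -1231/3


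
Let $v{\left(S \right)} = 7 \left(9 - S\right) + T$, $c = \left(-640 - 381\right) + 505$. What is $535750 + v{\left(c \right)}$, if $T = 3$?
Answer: $539428$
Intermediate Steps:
$c = -516$ ($c = -1021 + 505 = -516$)
$v{\left(S \right)} = 66 - 7 S$ ($v{\left(S \right)} = 7 \left(9 - S\right) + 3 = \left(63 - 7 S\right) + 3 = 66 - 7 S$)
$535750 + v{\left(c \right)} = 535750 + \left(66 - -3612\right) = 535750 + \left(66 + 3612\right) = 535750 + 3678 = 539428$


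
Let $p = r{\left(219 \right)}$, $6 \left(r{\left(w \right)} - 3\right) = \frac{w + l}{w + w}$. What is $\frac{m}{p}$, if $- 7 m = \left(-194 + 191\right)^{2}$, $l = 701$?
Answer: $- \frac{5913}{15407} \approx -0.38379$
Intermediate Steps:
$r{\left(w \right)} = 3 + \frac{701 + w}{12 w}$ ($r{\left(w \right)} = 3 + \frac{\left(w + 701\right) \frac{1}{w + w}}{6} = 3 + \frac{\left(701 + w\right) \frac{1}{2 w}}{6} = 3 + \frac{\frac{1}{2} \frac{1}{w} \left(701 + w\right)}{6} = 3 + \frac{701 + w}{12 w}$)
$p = \frac{2201}{657}$ ($p = \frac{701 + 37 \cdot 219}{12 \cdot 219} = \frac{1}{12} \cdot \frac{1}{219} \left(701 + 8103\right) = \frac{1}{12} \cdot \frac{1}{219} \cdot 8804 = \frac{2201}{657} \approx 3.3501$)
$m = - \frac{9}{7}$ ($m = - \frac{\left(-194 + 191\right)^{2}}{7} = - \frac{\left(-3\right)^{2}}{7} = \left(- \frac{1}{7}\right) 9 = - \frac{9}{7} \approx -1.2857$)
$\frac{m}{p} = - \frac{9}{7 \cdot \frac{2201}{657}} = \left(- \frac{9}{7}\right) \frac{657}{2201} = - \frac{5913}{15407}$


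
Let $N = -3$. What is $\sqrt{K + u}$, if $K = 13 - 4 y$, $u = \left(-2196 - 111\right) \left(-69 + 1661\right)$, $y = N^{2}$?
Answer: $i \sqrt{3672767} \approx 1916.4 i$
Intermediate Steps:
$y = 9$ ($y = \left(-3\right)^{2} = 9$)
$u = -3672744$ ($u = \left(-2307\right) 1592 = -3672744$)
$K = -23$ ($K = 13 - 36 = -23$)
$\sqrt{K + u} = \sqrt{-23 - 3672744} = \sqrt{-3672767} = i \sqrt{3672767}$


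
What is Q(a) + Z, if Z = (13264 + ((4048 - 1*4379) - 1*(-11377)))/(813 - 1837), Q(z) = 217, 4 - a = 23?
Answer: 98949/512 ≈ 193.26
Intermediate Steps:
a = -19 (a = 4 - 1*23 = 4 - 23 = -19)
Z = -12155/512 (Z = (13264 + ((4048 - 4379) + 11377))/(-1024) = (13264 + (-331 + 11377))*(-1/1024) = (13264 + 11046)*(-1/1024) = 24310*(-1/1024) = -12155/512 ≈ -23.740)
Q(a) + Z = 217 - 12155/512 = 98949/512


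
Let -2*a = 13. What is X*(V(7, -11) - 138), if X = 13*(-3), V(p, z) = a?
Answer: 11271/2 ≈ 5635.5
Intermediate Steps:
a = -13/2 (a = -½*13 = -13/2 ≈ -6.5000)
V(p, z) = -13/2
X = -39
X*(V(7, -11) - 138) = -39*(-13/2 - 138) = -39*(-289/2) = 11271/2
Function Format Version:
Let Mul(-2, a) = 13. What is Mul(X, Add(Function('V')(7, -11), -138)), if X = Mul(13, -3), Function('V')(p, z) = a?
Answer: Rational(11271, 2) ≈ 5635.5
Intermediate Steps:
a = Rational(-13, 2) (a = Mul(Rational(-1, 2), 13) = Rational(-13, 2) ≈ -6.5000)
Function('V')(p, z) = Rational(-13, 2)
X = -39
Mul(X, Add(Function('V')(7, -11), -138)) = Mul(-39, Add(Rational(-13, 2), -138)) = Mul(-39, Rational(-289, 2)) = Rational(11271, 2)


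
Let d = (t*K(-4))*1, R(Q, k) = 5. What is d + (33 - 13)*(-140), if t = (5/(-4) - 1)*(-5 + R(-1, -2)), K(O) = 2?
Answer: -2800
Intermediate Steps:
t = 0 (t = (5/(-4) - 1)*(-5 + 5) = (5*(-¼) - 1)*0 = (-5/4 - 1)*0 = -9/4*0 = 0)
d = 0 (d = (0*2)*1 = 0*1 = 0)
d + (33 - 13)*(-140) = 0 + (33 - 13)*(-140) = 0 + 20*(-140) = 0 - 2800 = -2800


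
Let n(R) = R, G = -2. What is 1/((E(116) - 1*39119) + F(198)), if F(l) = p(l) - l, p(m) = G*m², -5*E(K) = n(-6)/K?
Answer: -290/34140247 ≈ -8.4944e-6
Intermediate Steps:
E(K) = 6/(5*K) (E(K) = -(-6)/(5*K) = 6/(5*K))
p(m) = -2*m²
F(l) = -l - 2*l² (F(l) = -2*l² - l = -l - 2*l²)
1/((E(116) - 1*39119) + F(198)) = 1/(((6/5)/116 - 1*39119) + 198*(-1 - 2*198)) = 1/(((6/5)*(1/116) - 39119) + 198*(-1 - 396)) = 1/((3/290 - 39119) + 198*(-397)) = 1/(-11344507/290 - 78606) = 1/(-34140247/290) = -290/34140247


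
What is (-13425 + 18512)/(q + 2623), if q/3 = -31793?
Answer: -5087/92756 ≈ -0.054843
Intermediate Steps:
q = -95379 (q = 3*(-31793) = -95379)
(-13425 + 18512)/(q + 2623) = (-13425 + 18512)/(-95379 + 2623) = 5087/(-92756) = 5087*(-1/92756) = -5087/92756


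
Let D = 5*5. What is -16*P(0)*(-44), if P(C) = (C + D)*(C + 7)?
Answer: 123200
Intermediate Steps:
D = 25
P(C) = (7 + C)*(25 + C) (P(C) = (C + 25)*(C + 7) = (25 + C)*(7 + C) = (7 + C)*(25 + C))
-16*P(0)*(-44) = -16*(175 + 0**2 + 32*0)*(-44) = -16*(175 + 0 + 0)*(-44) = -16*175*(-44) = -2800*(-44) = 123200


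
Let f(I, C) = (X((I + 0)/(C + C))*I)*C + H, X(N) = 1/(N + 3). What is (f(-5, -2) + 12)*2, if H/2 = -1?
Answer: 420/17 ≈ 24.706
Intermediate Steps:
H = -2 (H = 2*(-1) = -2)
X(N) = 1/(3 + N)
f(I, C) = -2 + C*I/(3 + I/(2*C)) (f(I, C) = (I/(3 + (I + 0)/(C + C)))*C - 2 = (I/(3 + I/((2*C))))*C - 2 = (I/(3 + I*(1/(2*C))))*C - 2 = (I/(3 + I/(2*C)))*C - 2 = C*I/(3 + I/(2*C)) - 2 = -2 + C*I/(3 + I/(2*C)))
(f(-5, -2) + 12)*2 = (2*(-1*(-5) - 6*(-2) - 5*(-2)²)/(-5 + 6*(-2)) + 12)*2 = (2*(5 + 12 - 5*4)/(-5 - 12) + 12)*2 = (2*(5 + 12 - 20)/(-17) + 12)*2 = (2*(-1/17)*(-3) + 12)*2 = (6/17 + 12)*2 = (210/17)*2 = 420/17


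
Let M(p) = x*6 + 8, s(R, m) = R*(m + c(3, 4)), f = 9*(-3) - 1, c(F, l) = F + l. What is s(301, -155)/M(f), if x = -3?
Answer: 22274/5 ≈ 4454.8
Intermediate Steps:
f = -28 (f = -27 - 1 = -28)
s(R, m) = R*(7 + m) (s(R, m) = R*(m + (3 + 4)) = R*(m + 7) = R*(7 + m))
M(p) = -10 (M(p) = -3*6 + 8 = -18 + 8 = -10)
s(301, -155)/M(f) = (301*(7 - 155))/(-10) = (301*(-148))*(-⅒) = -44548*(-⅒) = 22274/5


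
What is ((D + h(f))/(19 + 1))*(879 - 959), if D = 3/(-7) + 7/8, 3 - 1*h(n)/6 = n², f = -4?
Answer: 4343/14 ≈ 310.21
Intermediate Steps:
h(n) = 18 - 6*n²
D = 25/56 (D = 3*(-⅐) + 7*(⅛) = -3/7 + 7/8 = 25/56 ≈ 0.44643)
((D + h(f))/(19 + 1))*(879 - 959) = ((25/56 + (18 - 6*(-4)²))/(19 + 1))*(879 - 959) = ((25/56 + (18 - 6*16))/20)*(-80) = ((25/56 + (18 - 96))*(1/20))*(-80) = ((25/56 - 78)*(1/20))*(-80) = -4343/56*1/20*(-80) = -4343/1120*(-80) = 4343/14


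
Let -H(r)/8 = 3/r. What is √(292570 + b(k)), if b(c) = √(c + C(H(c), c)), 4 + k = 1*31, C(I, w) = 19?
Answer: √(292570 + √46) ≈ 540.90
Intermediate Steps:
H(r) = -24/r
k = 27 (k = -4 + 1*31 = -4 + 31 = 27)
b(c) = √(19 + c) (b(c) = √(c + 19) = √(19 + c))
√(292570 + b(k)) = √(292570 + √(19 + 27)) = √(292570 + √46)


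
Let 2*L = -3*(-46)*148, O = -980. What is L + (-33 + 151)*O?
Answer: -105428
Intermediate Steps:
L = 10212 (L = (-3*(-46)*148)/2 = (138*148)/2 = (½)*20424 = 10212)
L + (-33 + 151)*O = 10212 + (-33 + 151)*(-980) = 10212 + 118*(-980) = 10212 - 115640 = -105428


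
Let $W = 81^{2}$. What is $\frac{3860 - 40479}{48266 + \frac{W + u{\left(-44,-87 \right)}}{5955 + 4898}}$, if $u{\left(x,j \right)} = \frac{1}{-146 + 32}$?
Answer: $- \frac{45306564798}{59717470325} \approx -0.75868$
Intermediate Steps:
$u{\left(x,j \right)} = - \frac{1}{114}$ ($u{\left(x,j \right)} = \frac{1}{-114} = - \frac{1}{114}$)
$W = 6561$
$\frac{3860 - 40479}{48266 + \frac{W + u{\left(-44,-87 \right)}}{5955 + 4898}} = \frac{3860 - 40479}{48266 + \frac{6561 - \frac{1}{114}}{5955 + 4898}} = - \frac{36619}{48266 + \frac{747953}{114 \cdot 10853}} = - \frac{36619}{48266 + \frac{747953}{114} \cdot \frac{1}{10853}} = - \frac{36619}{48266 + \frac{747953}{1237242}} = - \frac{36619}{\frac{59717470325}{1237242}} = \left(-36619\right) \frac{1237242}{59717470325} = - \frac{45306564798}{59717470325}$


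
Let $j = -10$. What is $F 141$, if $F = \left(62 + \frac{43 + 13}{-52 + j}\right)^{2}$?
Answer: $\frac{505800276}{961} \approx 5.2633 \cdot 10^{5}$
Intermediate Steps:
$F = \frac{3587236}{961}$ ($F = \left(62 + \frac{43 + 13}{-52 - 10}\right)^{2} = \left(62 + \frac{56}{-62}\right)^{2} = \left(62 + 56 \left(- \frac{1}{62}\right)\right)^{2} = \left(62 - \frac{28}{31}\right)^{2} = \left(\frac{1894}{31}\right)^{2} = \frac{3587236}{961} \approx 3732.8$)
$F 141 = \frac{3587236}{961} \cdot 141 = \frac{505800276}{961}$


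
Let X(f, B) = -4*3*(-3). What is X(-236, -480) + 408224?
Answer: 408260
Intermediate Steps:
X(f, B) = 36 (X(f, B) = -12*(-3) = 36)
X(-236, -480) + 408224 = 36 + 408224 = 408260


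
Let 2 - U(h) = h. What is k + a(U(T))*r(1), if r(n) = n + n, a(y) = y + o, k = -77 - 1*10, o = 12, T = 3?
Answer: -65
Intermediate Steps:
U(h) = 2 - h
k = -87 (k = -77 - 10 = -87)
a(y) = 12 + y (a(y) = y + 12 = 12 + y)
r(n) = 2*n
k + a(U(T))*r(1) = -87 + (12 + (2 - 1*3))*(2*1) = -87 + (12 + (2 - 3))*2 = -87 + (12 - 1)*2 = -87 + 11*2 = -87 + 22 = -65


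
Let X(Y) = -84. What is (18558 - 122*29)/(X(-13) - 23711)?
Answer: -3004/4759 ≈ -0.63122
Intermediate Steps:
(18558 - 122*29)/(X(-13) - 23711) = (18558 - 122*29)/(-84 - 23711) = (18558 - 3538)/(-23795) = 15020*(-1/23795) = -3004/4759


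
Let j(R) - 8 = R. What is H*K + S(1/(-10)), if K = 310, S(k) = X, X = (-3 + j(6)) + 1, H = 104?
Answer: 32252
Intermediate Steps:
j(R) = 8 + R
X = 12 (X = (-3 + (8 + 6)) + 1 = (-3 + 14) + 1 = 11 + 1 = 12)
S(k) = 12
H*K + S(1/(-10)) = 104*310 + 12 = 32240 + 12 = 32252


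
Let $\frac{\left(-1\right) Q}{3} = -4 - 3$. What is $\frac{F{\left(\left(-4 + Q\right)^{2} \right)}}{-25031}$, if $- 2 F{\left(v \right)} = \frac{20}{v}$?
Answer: $\frac{10}{7233959} \approx 1.3824 \cdot 10^{-6}$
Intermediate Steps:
$Q = 21$ ($Q = - 3 \left(-4 - 3\right) = \left(-3\right) \left(-7\right) = 21$)
$F{\left(v \right)} = - \frac{10}{v}$ ($F{\left(v \right)} = - \frac{20 \frac{1}{v}}{2} = - \frac{10}{v}$)
$\frac{F{\left(\left(-4 + Q\right)^{2} \right)}}{-25031} = \frac{\left(-10\right) \frac{1}{\left(-4 + 21\right)^{2}}}{-25031} = - \frac{10}{17^{2}} \left(- \frac{1}{25031}\right) = - \frac{10}{289} \left(- \frac{1}{25031}\right) = \left(-10\right) \frac{1}{289} \left(- \frac{1}{25031}\right) = \left(- \frac{10}{289}\right) \left(- \frac{1}{25031}\right) = \frac{10}{7233959}$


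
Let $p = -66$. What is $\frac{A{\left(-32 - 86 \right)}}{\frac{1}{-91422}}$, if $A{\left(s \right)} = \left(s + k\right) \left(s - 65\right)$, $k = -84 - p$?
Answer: $-2275310736$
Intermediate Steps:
$k = -18$ ($k = -84 - -66 = -84 + 66 = -18$)
$A{\left(s \right)} = \left(-65 + s\right) \left(-18 + s\right)$ ($A{\left(s \right)} = \left(s - 18\right) \left(s - 65\right) = \left(-18 + s\right) \left(-65 + s\right) = \left(-65 + s\right) \left(-18 + s\right)$)
$\frac{A{\left(-32 - 86 \right)}}{\frac{1}{-91422}} = \frac{1170 + \left(-32 - 86\right)^{2} - 83 \left(-32 - 86\right)}{\frac{1}{-91422}} = \frac{1170 + \left(-118\right)^{2} - -9794}{- \frac{1}{91422}} = \left(1170 + 13924 + 9794\right) \left(-91422\right) = 24888 \left(-91422\right) = -2275310736$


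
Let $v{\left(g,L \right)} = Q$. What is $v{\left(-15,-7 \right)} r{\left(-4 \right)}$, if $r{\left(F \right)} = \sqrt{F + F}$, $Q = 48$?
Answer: $96 i \sqrt{2} \approx 135.76 i$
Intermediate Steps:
$v{\left(g,L \right)} = 48$
$r{\left(F \right)} = \sqrt{2} \sqrt{F}$ ($r{\left(F \right)} = \sqrt{2 F} = \sqrt{2} \sqrt{F}$)
$v{\left(-15,-7 \right)} r{\left(-4 \right)} = 48 \sqrt{2} \sqrt{-4} = 48 \sqrt{2} \cdot 2 i = 48 \cdot 2 i \sqrt{2} = 96 i \sqrt{2}$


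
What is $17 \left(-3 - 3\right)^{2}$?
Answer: $612$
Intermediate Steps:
$17 \left(-3 - 3\right)^{2} = 17 \left(-6\right)^{2} = 17 \cdot 36 = 612$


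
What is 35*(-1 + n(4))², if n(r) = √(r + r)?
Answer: 315 - 140*√2 ≈ 117.01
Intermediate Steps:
n(r) = √2*√r (n(r) = √(2*r) = √2*√r)
35*(-1 + n(4))² = 35*(-1 + √2*√4)² = 35*(-1 + √2*2)² = 35*(-1 + 2*√2)²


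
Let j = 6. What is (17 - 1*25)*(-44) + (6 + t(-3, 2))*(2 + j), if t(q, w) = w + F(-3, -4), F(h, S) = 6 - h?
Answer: 488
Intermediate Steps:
t(q, w) = 9 + w (t(q, w) = w + (6 - 1*(-3)) = w + (6 + 3) = w + 9 = 9 + w)
(17 - 1*25)*(-44) + (6 + t(-3, 2))*(2 + j) = (17 - 1*25)*(-44) + (6 + (9 + 2))*(2 + 6) = (17 - 25)*(-44) + (6 + 11)*8 = -8*(-44) + 17*8 = 352 + 136 = 488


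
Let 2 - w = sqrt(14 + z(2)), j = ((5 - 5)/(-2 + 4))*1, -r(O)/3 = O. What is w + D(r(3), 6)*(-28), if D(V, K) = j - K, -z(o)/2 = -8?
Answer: 170 - sqrt(30) ≈ 164.52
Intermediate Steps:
z(o) = 16 (z(o) = -2*(-8) = 16)
r(O) = -3*O
j = 0 (j = (0/2)*1 = (0*(1/2))*1 = 0*1 = 0)
w = 2 - sqrt(30) (w = 2 - sqrt(14 + 16) = 2 - sqrt(30) ≈ -3.4772)
D(V, K) = -K (D(V, K) = 0 - K = -K)
w + D(r(3), 6)*(-28) = (2 - sqrt(30)) - 1*6*(-28) = (2 - sqrt(30)) - 6*(-28) = (2 - sqrt(30)) + 168 = 170 - sqrt(30)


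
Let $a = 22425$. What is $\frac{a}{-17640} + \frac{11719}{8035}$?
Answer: $\frac{1769219}{9449160} \approx 0.18724$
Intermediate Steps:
$\frac{a}{-17640} + \frac{11719}{8035} = \frac{22425}{-17640} + \frac{11719}{8035} = 22425 \left(- \frac{1}{17640}\right) + 11719 \cdot \frac{1}{8035} = - \frac{1495}{1176} + \frac{11719}{8035} = \frac{1769219}{9449160}$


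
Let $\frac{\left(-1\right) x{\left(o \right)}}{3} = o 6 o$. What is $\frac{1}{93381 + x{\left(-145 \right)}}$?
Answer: $- \frac{1}{285069} \approx -3.5079 \cdot 10^{-6}$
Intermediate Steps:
$x{\left(o \right)} = - 18 o^{2}$ ($x{\left(o \right)} = - 3 o 6 o = - 3 \cdot 6 o o = - 3 \cdot 6 o^{2} = - 18 o^{2}$)
$\frac{1}{93381 + x{\left(-145 \right)}} = \frac{1}{93381 - 18 \left(-145\right)^{2}} = \frac{1}{93381 - 378450} = \frac{1}{-285069} = - \frac{1}{285069}$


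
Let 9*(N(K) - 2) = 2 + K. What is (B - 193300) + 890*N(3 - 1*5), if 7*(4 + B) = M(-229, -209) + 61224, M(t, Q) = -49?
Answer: -1279493/7 ≈ -1.8278e+5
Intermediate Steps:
B = 61147/7 (B = -4 + (-49 + 61224)/7 = -4 + (1/7)*61175 = -4 + 61175/7 = 61147/7 ≈ 8735.3)
N(K) = 20/9 + K/9 (N(K) = 2 + (2 + K)/9 = 2 + (2/9 + K/9) = 20/9 + K/9)
(B - 193300) + 890*N(3 - 1*5) = (61147/7 - 193300) + 890*(20/9 + (3 - 1*5)/9) = -1291953/7 + 890*(20/9 + (3 - 5)/9) = -1291953/7 + 890*(20/9 + (1/9)*(-2)) = -1291953/7 + 890*(20/9 - 2/9) = -1291953/7 + 890*2 = -1291953/7 + 1780 = -1279493/7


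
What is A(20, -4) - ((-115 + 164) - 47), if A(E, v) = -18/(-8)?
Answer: 1/4 ≈ 0.25000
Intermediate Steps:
A(E, v) = 9/4 (A(E, v) = -18*(-1/8) = 9/4)
A(20, -4) - ((-115 + 164) - 47) = 9/4 - ((-115 + 164) - 47) = 9/4 - (49 - 47) = 9/4 - 1*2 = 9/4 - 2 = 1/4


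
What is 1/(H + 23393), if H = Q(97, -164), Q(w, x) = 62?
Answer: 1/23455 ≈ 4.2635e-5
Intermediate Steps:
H = 62
1/(H + 23393) = 1/(62 + 23393) = 1/23455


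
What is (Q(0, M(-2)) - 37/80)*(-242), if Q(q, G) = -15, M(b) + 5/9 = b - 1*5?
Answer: 149677/40 ≈ 3741.9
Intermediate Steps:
M(b) = -50/9 + b (M(b) = -5/9 + (b - 1*5) = -5/9 + (b - 5) = -5/9 + (-5 + b) = -50/9 + b)
(Q(0, M(-2)) - 37/80)*(-242) = (-15 - 37/80)*(-242) = -1237/80*(-242) = 149677/40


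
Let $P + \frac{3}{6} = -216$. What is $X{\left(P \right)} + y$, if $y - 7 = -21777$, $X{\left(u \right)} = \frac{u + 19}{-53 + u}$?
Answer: $- \frac{11733635}{539} \approx -21769.0$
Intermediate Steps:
$P = - \frac{433}{2}$ ($P = - \frac{1}{2} - 216 = - \frac{433}{2} \approx -216.5$)
$X{\left(u \right)} = \frac{19 + u}{-53 + u}$
$y = -21770$ ($y = 7 - 21777 = -21770$)
$X{\left(P \right)} + y = \frac{19 - \frac{433}{2}}{-53 - \frac{433}{2}} - 21770 = \frac{1}{- \frac{539}{2}} \left(- \frac{395}{2}\right) - 21770 = \left(- \frac{2}{539}\right) \left(- \frac{395}{2}\right) - 21770 = \frac{395}{539} - 21770 = - \frac{11733635}{539}$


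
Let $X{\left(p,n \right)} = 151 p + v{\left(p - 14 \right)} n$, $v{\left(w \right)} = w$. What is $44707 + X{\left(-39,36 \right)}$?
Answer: $36910$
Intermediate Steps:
$X{\left(p,n \right)} = 151 p + n \left(-14 + p\right)$ ($X{\left(p,n \right)} = 151 p + \left(p - 14\right) n = 151 p + \left(-14 + p\right) n = 151 p + n \left(-14 + p\right)$)
$44707 + X{\left(-39,36 \right)} = 44707 + \left(151 \left(-39\right) + 36 \left(-14 - 39\right)\right) = 44707 + \left(-5889 + 36 \left(-53\right)\right) = 44707 - 7797 = 36910$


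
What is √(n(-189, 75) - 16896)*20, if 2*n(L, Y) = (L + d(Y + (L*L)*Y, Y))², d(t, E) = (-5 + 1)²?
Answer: 10*I*√7726 ≈ 878.98*I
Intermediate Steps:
d(t, E) = 16 (d(t, E) = (-4)² = 16)
n(L, Y) = (16 + L)²/2 (n(L, Y) = (L + 16)²/2 = (16 + L)²/2)
√(n(-189, 75) - 16896)*20 = √((16 - 189)²/2 - 16896)*20 = √((½)*(-173)² - 16896)*20 = √((½)*29929 - 16896)*20 = √(29929/2 - 16896)*20 = √(-3863/2)*20 = (I*√7726/2)*20 = 10*I*√7726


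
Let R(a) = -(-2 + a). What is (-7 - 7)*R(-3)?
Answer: -70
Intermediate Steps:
R(a) = 2 - a
(-7 - 7)*R(-3) = (-7 - 7)*(2 - 1*(-3)) = -14*(2 + 3) = -14*5 = -70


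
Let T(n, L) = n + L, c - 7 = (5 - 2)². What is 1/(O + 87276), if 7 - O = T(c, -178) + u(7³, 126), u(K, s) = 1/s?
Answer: 126/11018069 ≈ 1.1436e-5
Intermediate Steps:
c = 16 (c = 7 + (5 - 2)² = 7 + 3² = 7 + 9 = 16)
T(n, L) = L + n
O = 21293/126 (O = 7 - ((-178 + 16) + 1/126) = 7 - (-162 + 1/126) = 7 - 1*(-20411/126) = 7 + 20411/126 = 21293/126 ≈ 168.99)
1/(O + 87276) = 1/(21293/126 + 87276) = 1/(11018069/126) = 126/11018069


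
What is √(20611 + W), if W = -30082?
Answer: I*√9471 ≈ 97.319*I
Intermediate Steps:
√(20611 + W) = √(20611 - 30082) = √(-9471) = I*√9471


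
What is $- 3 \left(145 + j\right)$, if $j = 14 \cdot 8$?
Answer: $-771$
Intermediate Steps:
$j = 112$
$- 3 \left(145 + j\right) = - 3 \left(145 + 112\right) = \left(-3\right) 257 = -771$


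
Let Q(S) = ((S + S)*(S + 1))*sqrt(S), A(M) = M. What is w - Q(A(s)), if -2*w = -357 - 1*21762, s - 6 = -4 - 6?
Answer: 22119/2 - 48*I ≈ 11060.0 - 48.0*I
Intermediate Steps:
s = -4 (s = 6 + (-4 - 6) = 6 - 10 = -4)
Q(S) = 2*S**(3/2)*(1 + S) (Q(S) = ((2*S)*(1 + S))*sqrt(S) = (2*S*(1 + S))*sqrt(S) = 2*S**(3/2)*(1 + S))
w = 22119/2 (w = -(-357 - 1*21762)/2 = -(-357 - 21762)/2 = -1/2*(-22119) = 22119/2 ≈ 11060.)
w - Q(A(s)) = 22119/2 - 2*(-4)**(3/2)*(1 - 4) = 22119/2 - 2*(-8*I)*(-3) = 22119/2 - 48*I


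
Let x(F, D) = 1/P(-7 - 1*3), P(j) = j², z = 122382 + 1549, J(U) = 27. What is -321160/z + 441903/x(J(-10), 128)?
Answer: 5476547748140/123931 ≈ 4.4190e+7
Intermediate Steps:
z = 123931
x(F, D) = 1/100 (x(F, D) = 1/((-7 - 1*3)²) = 1/((-7 - 3)²) = 1/((-10)²) = 1/100)
-321160/z + 441903/x(J(-10), 128) = -321160/123931 + 441903/(1/100) = -321160*1/123931 + 441903*100 = -321160/123931 + 44190300 = 5476547748140/123931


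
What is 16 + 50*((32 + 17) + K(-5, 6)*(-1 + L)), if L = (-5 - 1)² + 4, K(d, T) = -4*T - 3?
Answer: -50184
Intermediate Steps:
K(d, T) = -3 - 4*T
L = 40 (L = (-6)² + 4 = 36 + 4 = 40)
16 + 50*((32 + 17) + K(-5, 6)*(-1 + L)) = 16 + 50*((32 + 17) + (-3 - 4*6)*(-1 + 40)) = 16 + 50*(49 + (-3 - 24)*39) = 16 + 50*(49 - 27*39) = 16 + 50*(49 - 1053) = 16 + 50*(-1004) = 16 - 50200 = -50184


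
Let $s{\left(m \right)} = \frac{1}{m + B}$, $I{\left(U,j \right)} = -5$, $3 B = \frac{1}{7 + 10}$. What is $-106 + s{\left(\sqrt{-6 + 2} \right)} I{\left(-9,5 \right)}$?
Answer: $- \frac{220637}{2081} + \frac{5202 i}{2081} \approx -106.02 + 2.4998 i$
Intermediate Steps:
$B = \frac{1}{51}$ ($B = \frac{1}{3 \left(7 + 10\right)} = \frac{1}{3 \cdot 17} = \frac{1}{3} \cdot \frac{1}{17} = \frac{1}{51} \approx 0.019608$)
$s{\left(m \right)} = \frac{1}{\frac{1}{51} + m}$ ($s{\left(m \right)} = \frac{1}{m + \frac{1}{51}} = \frac{1}{\frac{1}{51} + m}$)
$-106 + s{\left(\sqrt{-6 + 2} \right)} I{\left(-9,5 \right)} = -106 + \frac{51}{1 + 51 \sqrt{-6 + 2}} \left(-5\right) = -106 + \frac{51}{1 + 51 \sqrt{-4}} \left(-5\right) = -106 + \frac{51}{1 + 51 \cdot 2 i} \left(-5\right) = -106 + \frac{51}{1 + 102 i} \left(-5\right) = -106 + 51 \frac{1 - 102 i}{10405} \left(-5\right) = -106 + \frac{51 \left(1 - 102 i\right)}{10405} \left(-5\right) = -106 - \frac{51 \left(1 - 102 i\right)}{2081}$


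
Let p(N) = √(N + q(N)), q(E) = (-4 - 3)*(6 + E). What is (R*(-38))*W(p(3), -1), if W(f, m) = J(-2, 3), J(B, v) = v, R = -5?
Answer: 570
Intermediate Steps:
q(E) = -42 - 7*E (q(E) = -7*(6 + E) = -42 - 7*E)
p(N) = √(-42 - 6*N) (p(N) = √(N + (-42 - 7*N)) = √(-42 - 6*N))
W(f, m) = 3
(R*(-38))*W(p(3), -1) = -5*(-38)*3 = 190*3 = 570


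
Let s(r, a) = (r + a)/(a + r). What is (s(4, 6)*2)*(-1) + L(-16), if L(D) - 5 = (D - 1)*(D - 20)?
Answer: 615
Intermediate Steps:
s(r, a) = 1 (s(r, a) = (a + r)/(a + r) = 1)
L(D) = 5 + (-1 + D)*(-20 + D) (L(D) = 5 + (D - 1)*(D - 20) = 5 + (-1 + D)*(-20 + D))
(s(4, 6)*2)*(-1) + L(-16) = (1*2)*(-1) + (25 + (-16)**2 - 21*(-16)) = 2*(-1) + (25 + 256 + 336) = -2 + 617 = 615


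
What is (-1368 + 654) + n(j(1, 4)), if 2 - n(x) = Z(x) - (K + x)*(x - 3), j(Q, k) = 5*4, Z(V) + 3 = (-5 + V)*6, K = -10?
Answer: -629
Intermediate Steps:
Z(V) = -33 + 6*V (Z(V) = -3 + (-5 + V)*6 = -3 + (-30 + 6*V) = -33 + 6*V)
j(Q, k) = 20
n(x) = 35 - 6*x + (-10 + x)*(-3 + x) (n(x) = 2 - ((-33 + 6*x) - (-10 + x)*(x - 3)) = 2 - ((-33 + 6*x) - (-10 + x)*(-3 + x)) = 2 - (-33 + 6*x - (-10 + x)*(-3 + x)) = 2 + (33 - 6*x + (-10 + x)*(-3 + x)) = 35 - 6*x + (-10 + x)*(-3 + x))
(-1368 + 654) + n(j(1, 4)) = (-1368 + 654) + (65 + 20**2 - 19*20) = -714 + (65 + 400 - 380) = -714 + 85 = -629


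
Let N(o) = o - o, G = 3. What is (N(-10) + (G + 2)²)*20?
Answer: 500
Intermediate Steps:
N(o) = 0
(N(-10) + (G + 2)²)*20 = (0 + (3 + 2)²)*20 = (0 + 5²)*20 = (0 + 25)*20 = 25*20 = 500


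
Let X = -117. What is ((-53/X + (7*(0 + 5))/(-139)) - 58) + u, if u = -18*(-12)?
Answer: 2572826/16263 ≈ 158.20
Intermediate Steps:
u = 216
((-53/X + (7*(0 + 5))/(-139)) - 58) + u = ((-53/(-117) + (7*(0 + 5))/(-139)) - 58) + 216 = ((-53*(-1/117) + (7*5)*(-1/139)) - 58) + 216 = ((53/117 + 35*(-1/139)) - 58) + 216 = ((53/117 - 35/139) - 58) + 216 = (3272/16263 - 58) + 216 = -939982/16263 + 216 = 2572826/16263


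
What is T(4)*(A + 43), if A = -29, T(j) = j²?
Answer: 224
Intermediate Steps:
T(4)*(A + 43) = 4²*(-29 + 43) = 16*14 = 224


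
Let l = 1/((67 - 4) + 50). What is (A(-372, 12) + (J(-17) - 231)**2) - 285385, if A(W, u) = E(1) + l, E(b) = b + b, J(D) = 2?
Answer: -26322445/113 ≈ -2.3294e+5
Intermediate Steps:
E(b) = 2*b
l = 1/113 (l = 1/(63 + 50) = 1/113 ≈ 0.0088496)
A(W, u) = 227/113 (A(W, u) = 2*1 + 1/113 = 2 + 1/113 = 227/113)
(A(-372, 12) + (J(-17) - 231)**2) - 285385 = (227/113 + (2 - 231)**2) - 285385 = (227/113 + (-229)**2) - 285385 = (227/113 + 52441) - 285385 = 5926060/113 - 285385 = -26322445/113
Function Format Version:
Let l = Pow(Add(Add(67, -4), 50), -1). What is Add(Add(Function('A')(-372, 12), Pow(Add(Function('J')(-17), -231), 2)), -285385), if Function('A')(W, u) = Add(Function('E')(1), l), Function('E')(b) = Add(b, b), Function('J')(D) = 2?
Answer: Rational(-26322445, 113) ≈ -2.3294e+5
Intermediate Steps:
Function('E')(b) = Mul(2, b)
l = Rational(1, 113) (l = Pow(Add(63, 50), -1) = Pow(113, -1) = Rational(1, 113) ≈ 0.0088496)
Function('A')(W, u) = Rational(227, 113) (Function('A')(W, u) = Add(Mul(2, 1), Rational(1, 113)) = Add(2, Rational(1, 113)) = Rational(227, 113))
Add(Add(Function('A')(-372, 12), Pow(Add(Function('J')(-17), -231), 2)), -285385) = Add(Add(Rational(227, 113), Pow(Add(2, -231), 2)), -285385) = Add(Add(Rational(227, 113), Pow(-229, 2)), -285385) = Add(Add(Rational(227, 113), 52441), -285385) = Add(Rational(5926060, 113), -285385) = Rational(-26322445, 113)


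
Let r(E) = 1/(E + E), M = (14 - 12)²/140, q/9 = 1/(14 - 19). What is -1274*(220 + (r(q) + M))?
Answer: -12598313/45 ≈ -2.7996e+5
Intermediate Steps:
q = -9/5 (q = 9/(14 - 19) = 9/(-5) = 9*(-⅕) = -9/5 ≈ -1.8000)
M = 1/35 (M = 2²*(1/140) = 4*(1/140) = 1/35 ≈ 0.028571)
r(E) = 1/(2*E)
-1274*(220 + (r(q) + M)) = -1274*(220 + (1/(2*(-9/5)) + 1/35)) = -1274*(220 + ((½)*(-5/9) + 1/35)) = -1274*(220 + (-5/18 + 1/35)) = -1274*(220 - 157/630) = -1274*138443/630 = -12598313/45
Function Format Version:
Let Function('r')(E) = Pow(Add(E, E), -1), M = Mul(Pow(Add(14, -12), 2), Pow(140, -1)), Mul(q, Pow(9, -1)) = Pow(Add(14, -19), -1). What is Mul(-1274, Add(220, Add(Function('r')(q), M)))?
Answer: Rational(-12598313, 45) ≈ -2.7996e+5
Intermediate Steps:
q = Rational(-9, 5) (q = Mul(9, Pow(Add(14, -19), -1)) = Mul(9, Pow(-5, -1)) = Mul(9, Rational(-1, 5)) = Rational(-9, 5) ≈ -1.8000)
M = Rational(1, 35) (M = Mul(Pow(2, 2), Rational(1, 140)) = Mul(4, Rational(1, 140)) = Rational(1, 35) ≈ 0.028571)
Function('r')(E) = Mul(Rational(1, 2), Pow(E, -1)) (Function('r')(E) = Pow(Mul(2, E), -1) = Mul(Rational(1, 2), Pow(E, -1)))
Mul(-1274, Add(220, Add(Function('r')(q), M))) = Mul(-1274, Add(220, Add(Mul(Rational(1, 2), Pow(Rational(-9, 5), -1)), Rational(1, 35)))) = Mul(-1274, Add(220, Add(Mul(Rational(1, 2), Rational(-5, 9)), Rational(1, 35)))) = Mul(-1274, Add(220, Add(Rational(-5, 18), Rational(1, 35)))) = Mul(-1274, Add(220, Rational(-157, 630))) = Mul(-1274, Rational(138443, 630)) = Rational(-12598313, 45)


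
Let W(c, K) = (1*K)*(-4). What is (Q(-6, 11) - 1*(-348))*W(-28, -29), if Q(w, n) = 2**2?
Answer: 40832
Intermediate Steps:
Q(w, n) = 4
W(c, K) = -4*K (W(c, K) = K*(-4) = -4*K)
(Q(-6, 11) - 1*(-348))*W(-28, -29) = (4 - 1*(-348))*(-4*(-29)) = (4 + 348)*116 = 352*116 = 40832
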